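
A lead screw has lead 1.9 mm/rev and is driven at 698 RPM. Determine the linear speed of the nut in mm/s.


v = lead * (RPM/60) = 1.9*698/60 = 22.1033

22.1033 mm/s


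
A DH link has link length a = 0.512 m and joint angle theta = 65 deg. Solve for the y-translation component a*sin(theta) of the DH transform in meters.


a*sin(theta) = 0.512*sin(65 deg) = 0.4640

0.4640 m


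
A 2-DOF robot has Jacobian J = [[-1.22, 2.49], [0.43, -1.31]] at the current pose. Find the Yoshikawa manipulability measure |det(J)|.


det(J) = -1.22*-1.31 - (2.49)*(0.43) = 0.5275
|det(J)| = 0.5275

0.5275


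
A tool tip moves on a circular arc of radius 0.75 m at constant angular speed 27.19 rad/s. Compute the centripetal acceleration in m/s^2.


a_c = omega^2 * r = 27.19^2 * 0.75 = 554.4721

554.4721 m/s^2


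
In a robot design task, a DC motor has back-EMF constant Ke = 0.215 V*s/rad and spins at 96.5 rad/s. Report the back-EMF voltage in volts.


V_emf = Ke * omega = 0.215*96.5 = 20.7475

20.7475 V


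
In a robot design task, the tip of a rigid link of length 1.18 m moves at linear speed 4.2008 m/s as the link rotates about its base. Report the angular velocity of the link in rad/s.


omega = v / L = 4.2008 / 1.18 = 3.5600

3.5600 rad/s


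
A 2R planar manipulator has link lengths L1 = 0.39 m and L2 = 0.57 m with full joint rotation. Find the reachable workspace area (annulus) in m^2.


r_max = L1 + L2 = 0.9600, r_min = |L1 - L2| = 0.1800
A = pi*(r_max^2 - r_min^2) = pi*(0.9216 - 0.0324) = 2.7935

2.7935 m^2


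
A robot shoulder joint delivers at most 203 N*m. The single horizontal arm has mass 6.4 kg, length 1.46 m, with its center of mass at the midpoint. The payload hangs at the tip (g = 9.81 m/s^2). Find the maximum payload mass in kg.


tau_arm = m_arm*g*(L/2) = 6.4*9.81*1.46/2 = 45.8323 N*m
tau_payload = tau_max - tau_arm = 203 - 45.8323 = 157.1677
m_payload = tau_payload / (g*L) = 157.1677 / (9.81*1.46) = 10.9734

10.9734 kg


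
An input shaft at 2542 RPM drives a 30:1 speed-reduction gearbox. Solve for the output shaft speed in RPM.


omega_out = omega_in / N = 2542 / 30 = 84.7333

84.7333 RPM


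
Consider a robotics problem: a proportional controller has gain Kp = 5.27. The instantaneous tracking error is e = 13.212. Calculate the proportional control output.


u_P = Kp * e = 5.27 * 13.212 = 69.6272

69.6272


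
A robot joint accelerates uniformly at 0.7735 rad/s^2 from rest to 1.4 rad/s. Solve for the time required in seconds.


t = delta_omega / alpha = 1.4 / 0.7735 = 1.8100

1.8100 s


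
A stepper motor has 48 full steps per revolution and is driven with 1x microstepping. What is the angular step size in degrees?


step = 360/(48*1) = 360/48 = 7.5000

7.5000 degrees


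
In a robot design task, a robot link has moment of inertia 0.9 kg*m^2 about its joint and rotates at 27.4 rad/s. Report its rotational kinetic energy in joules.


KE = (1/2)*I*omega^2 = 0.5*0.9*27.4^2 = 337.8420

337.8420 J


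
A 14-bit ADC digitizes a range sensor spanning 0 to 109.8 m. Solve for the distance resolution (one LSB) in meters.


res = range / 2^n = 109.8/2^14 = 109.8/16384 = 0.0067

0.0067 m


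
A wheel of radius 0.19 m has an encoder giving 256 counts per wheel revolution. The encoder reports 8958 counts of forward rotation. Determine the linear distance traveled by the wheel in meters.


revs = 8958/256 = 34.992188
d = revs * 2*pi*r = 34.992188 * 2*pi*0.19 = 41.7739

41.7739 m


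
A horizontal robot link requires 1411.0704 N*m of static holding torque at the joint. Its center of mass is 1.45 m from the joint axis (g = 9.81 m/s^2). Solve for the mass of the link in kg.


m = tau / (g*L) = 1411.0704 / (9.81 * 1.45) = 99.2000

99.2000 kg


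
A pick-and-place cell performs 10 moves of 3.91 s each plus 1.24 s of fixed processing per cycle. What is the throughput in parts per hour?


T_cycle = 10*3.91 + 1.24 = 40.3400 s
rate = 3600/T = 89.2414

89.2414 parts/hour


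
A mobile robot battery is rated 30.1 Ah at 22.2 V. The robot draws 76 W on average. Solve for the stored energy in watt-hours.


E = capacity * V = 30.1*22.2 = 668.2200

668.2200 Wh


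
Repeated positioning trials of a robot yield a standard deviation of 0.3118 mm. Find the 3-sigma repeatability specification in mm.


repeatability = 3*sigma = 3*0.3118 = 0.9354

0.9354 mm


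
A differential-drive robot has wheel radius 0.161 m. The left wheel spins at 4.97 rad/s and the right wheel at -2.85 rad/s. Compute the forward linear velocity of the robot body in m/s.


v = r*(wR + wL)/2 = 0.161*(-2.85 + 4.97)/2 = 0.1707

0.1707 m/s


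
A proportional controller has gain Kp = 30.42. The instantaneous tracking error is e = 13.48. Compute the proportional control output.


u_P = Kp * e = 30.42 * 13.48 = 410.0616

410.0616


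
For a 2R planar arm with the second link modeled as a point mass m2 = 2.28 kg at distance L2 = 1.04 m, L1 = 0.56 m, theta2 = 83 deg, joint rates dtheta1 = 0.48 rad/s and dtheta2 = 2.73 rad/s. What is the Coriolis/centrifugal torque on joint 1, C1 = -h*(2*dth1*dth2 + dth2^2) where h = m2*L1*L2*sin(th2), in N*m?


h = m2*L1*L2*sin(th2) = 2.28*0.56*1.04*sin(83 deg) = 1.317974
C1 = -h*(2*0.48*2.73 + 2.73^2) = -1.317974*10.0737 = -13.2769

-13.2769 N*m


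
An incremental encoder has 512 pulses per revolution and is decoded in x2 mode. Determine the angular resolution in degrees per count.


resolution = 360 / (PPR * 2) = 360 / 1024 = 0.3516

0.3516 degrees


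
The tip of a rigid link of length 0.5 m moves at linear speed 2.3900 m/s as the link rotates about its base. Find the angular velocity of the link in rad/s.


omega = v / L = 2.3900 / 0.5 = 4.7800

4.7800 rad/s


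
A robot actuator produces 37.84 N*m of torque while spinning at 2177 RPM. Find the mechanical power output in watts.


omega = 2177 * 2*pi/60 = 227.974907 rad/s
P = tau * omega = 37.84 * 227.974907 = 8626.5705

8626.5705 W


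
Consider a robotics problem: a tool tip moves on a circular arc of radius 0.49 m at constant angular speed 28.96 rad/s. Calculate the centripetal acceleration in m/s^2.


a_c = omega^2 * r = 28.96^2 * 0.49 = 410.9540

410.9540 m/s^2


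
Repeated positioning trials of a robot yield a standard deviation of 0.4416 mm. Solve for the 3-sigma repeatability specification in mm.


repeatability = 3*sigma = 3*0.4416 = 1.3248

1.3248 mm


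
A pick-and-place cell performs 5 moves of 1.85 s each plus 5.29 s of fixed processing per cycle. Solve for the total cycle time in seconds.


T = 5*1.85 + 5.29 = 14.5400

14.5400 s


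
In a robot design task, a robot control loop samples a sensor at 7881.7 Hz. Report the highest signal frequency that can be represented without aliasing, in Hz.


f_max = f_s/2 = 7881.7/2 = 3940.8500

3940.8500 Hz


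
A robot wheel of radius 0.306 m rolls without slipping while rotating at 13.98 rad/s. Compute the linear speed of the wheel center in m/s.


v = omega * r = 13.98 * 0.306 = 4.2779

4.2779 m/s


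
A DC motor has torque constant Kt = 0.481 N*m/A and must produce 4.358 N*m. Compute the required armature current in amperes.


I = tau / Kt = 4.358/0.481 = 9.0603

9.0603 A


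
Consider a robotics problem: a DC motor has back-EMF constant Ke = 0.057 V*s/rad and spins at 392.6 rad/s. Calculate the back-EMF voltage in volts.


V_emf = Ke * omega = 0.057*392.6 = 22.3782

22.3782 V


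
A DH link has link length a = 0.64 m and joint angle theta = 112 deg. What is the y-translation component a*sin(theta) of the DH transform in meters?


a*sin(theta) = 0.64*sin(112 deg) = 0.5934

0.5934 m


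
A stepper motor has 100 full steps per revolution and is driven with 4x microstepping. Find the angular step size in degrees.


step = 360/(100*4) = 360/400 = 0.9000

0.9000 degrees


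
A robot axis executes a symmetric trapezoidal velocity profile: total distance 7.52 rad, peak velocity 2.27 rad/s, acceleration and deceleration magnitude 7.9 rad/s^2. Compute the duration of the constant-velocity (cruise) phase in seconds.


t_acc = v/a = 0.287342 s, d_acc = v^2/(2a) = 0.326133 rad each
d_cruise = 7.52 - 2*0.326133 = 6.867734 rad
t_cruise = d_cruise/v = 6.867734/2.27 = 3.0254

3.0254 s


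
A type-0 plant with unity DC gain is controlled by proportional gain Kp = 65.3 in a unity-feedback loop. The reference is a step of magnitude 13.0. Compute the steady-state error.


e_ss = R/(1 + Kp) = 13.0/(1 + 65.3) = 13.0/66.3000 = 0.1961

0.1961


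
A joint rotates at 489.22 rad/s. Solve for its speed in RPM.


RPM = 489.22 * 60/(2*pi) = 4671.7069

4671.7069 RPM


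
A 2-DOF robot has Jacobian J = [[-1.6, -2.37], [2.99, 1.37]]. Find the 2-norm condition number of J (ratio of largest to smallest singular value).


JJ^T eigenvalues: trace(JJ^T) = 18.9939, det(JJ^T) = det(J)^2 = 23.95417249
s_max^2 = (18.9939 + sqrt(264.95154725))/2 = 17.63561616
s_min^2 = (18.9939 - sqrt(264.95154725))/2 = 1.35828384
kappa = s_max/s_min = sqrt(17.63561616/1.35828384) = 3.6033

3.6033


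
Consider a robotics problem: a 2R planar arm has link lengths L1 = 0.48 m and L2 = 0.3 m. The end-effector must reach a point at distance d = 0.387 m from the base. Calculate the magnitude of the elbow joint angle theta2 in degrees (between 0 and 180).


cos(th2) = (d^2 - L1^2 - L2^2)/(2*L1*L2) = (0.387^2 - 0.48^2 - 0.3^2)/(2*0.48*0.3) = -0.59246875
th2 = acos(-0.59246875) = 126.3324 deg

126.3324 degrees


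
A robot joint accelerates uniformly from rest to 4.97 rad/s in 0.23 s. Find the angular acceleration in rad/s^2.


alpha = delta_omega / t = 4.97 / 0.23 = 21.6087

21.6087 rad/s^2


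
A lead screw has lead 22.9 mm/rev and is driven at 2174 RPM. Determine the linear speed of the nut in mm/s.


v = lead * (RPM/60) = 22.9*2174/60 = 829.7433

829.7433 mm/s


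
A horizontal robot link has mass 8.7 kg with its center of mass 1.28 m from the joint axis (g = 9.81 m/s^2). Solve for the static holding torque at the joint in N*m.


tau = m*g*L = 8.7 * 9.81 * 1.28 = 109.2442

109.2442 N*m


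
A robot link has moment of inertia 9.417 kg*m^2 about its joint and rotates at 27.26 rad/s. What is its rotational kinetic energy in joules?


KE = (1/2)*I*omega^2 = 0.5*9.417*27.26^2 = 3498.9221

3498.9221 J


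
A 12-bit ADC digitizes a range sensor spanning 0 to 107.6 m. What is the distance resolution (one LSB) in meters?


res = range / 2^n = 107.6/2^12 = 107.6/4096 = 0.0263

0.0263 m


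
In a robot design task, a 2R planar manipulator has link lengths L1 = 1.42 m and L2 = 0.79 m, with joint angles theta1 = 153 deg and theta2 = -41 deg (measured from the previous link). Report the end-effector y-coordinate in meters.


y = L1*sin(th1) + L2*sin(th1+th2) = 1.42*sin(153 deg) + 0.79*sin(112 deg) = 1.3771

1.3771 m


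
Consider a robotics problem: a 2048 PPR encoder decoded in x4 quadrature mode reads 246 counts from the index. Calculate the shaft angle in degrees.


angle = counts * 360 / (PPR*4) = 246 * 360 / 8192 = 10.8105

10.8105 degrees


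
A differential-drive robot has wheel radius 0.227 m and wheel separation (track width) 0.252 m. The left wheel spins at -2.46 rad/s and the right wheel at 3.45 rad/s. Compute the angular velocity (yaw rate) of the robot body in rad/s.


omega = r*(wR - wL)/L = 0.227*(3.45 - (-2.46))/0.252 = 5.3237

5.3237 rad/s


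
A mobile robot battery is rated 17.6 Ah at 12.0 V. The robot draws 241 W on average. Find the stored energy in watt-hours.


E = capacity * V = 17.6*12.0 = 211.2000

211.2000 Wh


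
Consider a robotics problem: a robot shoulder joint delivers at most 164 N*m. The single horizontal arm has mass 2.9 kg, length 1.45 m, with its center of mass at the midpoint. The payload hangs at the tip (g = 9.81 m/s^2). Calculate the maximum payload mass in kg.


tau_arm = m_arm*g*(L/2) = 2.9*9.81*1.45/2 = 20.6255 N*m
tau_payload = tau_max - tau_arm = 164 - 20.6255 = 143.3745
m_payload = tau_payload / (g*L) = 143.3745 / (9.81*1.45) = 10.0794

10.0794 kg


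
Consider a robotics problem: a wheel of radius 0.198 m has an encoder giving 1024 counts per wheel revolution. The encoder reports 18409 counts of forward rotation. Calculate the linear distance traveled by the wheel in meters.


revs = 18409/1024 = 17.977539
d = revs * 2*pi*r = 17.977539 * 2*pi*0.198 = 22.3653

22.3653 m


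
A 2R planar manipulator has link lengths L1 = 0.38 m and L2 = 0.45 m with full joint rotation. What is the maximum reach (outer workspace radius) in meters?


r_max = L1 + L2 = 0.38 + 0.45 = 0.8300

0.8300 m


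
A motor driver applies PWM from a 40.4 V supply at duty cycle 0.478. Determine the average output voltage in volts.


V_avg = V_supply * D = 40.4*0.478 = 19.3112

19.3112 V


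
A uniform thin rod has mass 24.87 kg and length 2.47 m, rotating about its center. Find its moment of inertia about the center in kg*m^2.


I = (1/12)*m*L^2 = (1/12)*24.87*2.47^2 = 12.6441

12.6441 kg*m^2


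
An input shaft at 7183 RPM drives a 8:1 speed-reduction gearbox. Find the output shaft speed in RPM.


omega_out = omega_in / N = 7183 / 8 = 897.8750

897.8750 RPM


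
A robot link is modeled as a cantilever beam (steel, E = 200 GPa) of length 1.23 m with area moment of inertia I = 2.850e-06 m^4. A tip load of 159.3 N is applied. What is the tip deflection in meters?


delta = F*L^3/(3*E*I) = 159.3*1.23^3/(3*2.000e+11*2.850e-06)
      = 296.4361131/1710000 = 1.7335e-04

1.7335e-04 m


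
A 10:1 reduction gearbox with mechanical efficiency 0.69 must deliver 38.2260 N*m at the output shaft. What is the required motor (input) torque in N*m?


tau_in = tau_out / (N * eta) = 38.2260 / (10 * 0.69) = 5.5400

5.5400 N*m


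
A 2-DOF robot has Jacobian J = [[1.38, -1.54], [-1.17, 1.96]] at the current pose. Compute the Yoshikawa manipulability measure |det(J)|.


det(J) = 1.38*1.96 - (-1.54)*(-1.17) = 0.9030
|det(J)| = 0.9030

0.9030


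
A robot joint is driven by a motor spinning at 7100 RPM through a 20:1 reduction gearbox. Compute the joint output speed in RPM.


omega_joint = omega_motor / N = 7100 / 20 = 355.0000

355.0000 RPM


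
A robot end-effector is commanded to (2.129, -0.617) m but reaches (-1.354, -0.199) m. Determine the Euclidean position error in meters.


dx = -1.354 - (2.129) = -3.4830, dy = -0.199 - (-0.617) = 0.4180
err = sqrt(12.131289 + 0.174724) = 3.5080

3.5080 m


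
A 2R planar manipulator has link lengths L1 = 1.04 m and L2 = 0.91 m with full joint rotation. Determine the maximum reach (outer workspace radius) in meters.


r_max = L1 + L2 = 1.04 + 0.91 = 1.9500

1.9500 m


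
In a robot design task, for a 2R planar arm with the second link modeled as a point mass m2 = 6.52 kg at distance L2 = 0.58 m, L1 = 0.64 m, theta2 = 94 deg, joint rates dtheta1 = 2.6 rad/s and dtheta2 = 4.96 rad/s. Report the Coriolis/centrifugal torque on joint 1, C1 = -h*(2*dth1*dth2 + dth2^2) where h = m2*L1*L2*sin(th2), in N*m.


h = m2*L1*L2*sin(th2) = 6.52*0.64*0.58*sin(94 deg) = 2.414328
C1 = -h*(2*2.6*4.96 + 4.96^2) = -2.414328*50.3936 = -121.6667

-121.6667 N*m


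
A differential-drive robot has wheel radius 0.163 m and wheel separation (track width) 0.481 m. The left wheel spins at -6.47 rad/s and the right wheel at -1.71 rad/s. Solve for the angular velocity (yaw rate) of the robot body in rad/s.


omega = r*(wR - wL)/L = 0.163*(-1.71 - (-6.47))/0.481 = 1.6131

1.6131 rad/s


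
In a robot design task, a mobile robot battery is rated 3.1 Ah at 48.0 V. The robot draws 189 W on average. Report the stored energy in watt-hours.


E = capacity * V = 3.1*48.0 = 148.8000

148.8000 Wh


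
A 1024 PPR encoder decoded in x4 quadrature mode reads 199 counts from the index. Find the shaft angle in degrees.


angle = counts * 360 / (PPR*4) = 199 * 360 / 4096 = 17.4902

17.4902 degrees


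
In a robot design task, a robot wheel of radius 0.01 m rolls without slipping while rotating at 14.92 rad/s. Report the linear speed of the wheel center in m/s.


v = omega * r = 14.92 * 0.01 = 0.1492

0.1492 m/s


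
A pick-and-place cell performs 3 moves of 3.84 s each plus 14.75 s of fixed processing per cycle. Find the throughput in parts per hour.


T_cycle = 3*3.84 + 14.75 = 26.2700 s
rate = 3600/T = 137.0384

137.0384 parts/hour


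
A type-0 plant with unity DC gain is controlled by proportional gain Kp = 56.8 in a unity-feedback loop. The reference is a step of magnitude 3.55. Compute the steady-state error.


e_ss = R/(1 + Kp) = 3.55/(1 + 56.8) = 3.55/57.8000 = 0.0614

0.0614


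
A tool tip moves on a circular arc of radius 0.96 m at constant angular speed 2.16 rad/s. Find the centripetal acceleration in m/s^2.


a_c = omega^2 * r = 2.16^2 * 0.96 = 4.4790

4.4790 m/s^2


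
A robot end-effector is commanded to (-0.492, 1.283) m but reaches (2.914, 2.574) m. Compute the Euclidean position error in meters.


dx = 2.914 - (-0.492) = 3.4060, dy = 2.574 - (1.283) = 1.2910
err = sqrt(11.600836 + 1.666681) = 3.6425

3.6425 m


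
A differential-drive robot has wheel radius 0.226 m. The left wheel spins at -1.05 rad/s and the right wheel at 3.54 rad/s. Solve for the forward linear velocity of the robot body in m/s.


v = r*(wR + wL)/2 = 0.226*(3.54 + -1.05)/2 = 0.2814

0.2814 m/s


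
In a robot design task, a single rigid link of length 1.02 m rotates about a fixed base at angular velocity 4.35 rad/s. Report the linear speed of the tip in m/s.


v = L*omega = 1.02 * 4.35 = 4.4370

4.4370 m/s


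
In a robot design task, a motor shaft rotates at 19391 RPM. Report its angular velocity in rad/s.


omega = 19391 * 2*pi/60 = 2030.6208

2030.6208 rad/s


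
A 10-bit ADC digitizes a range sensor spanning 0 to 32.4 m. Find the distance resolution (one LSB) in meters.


res = range / 2^n = 32.4/2^10 = 32.4/1024 = 0.0316

0.0316 m


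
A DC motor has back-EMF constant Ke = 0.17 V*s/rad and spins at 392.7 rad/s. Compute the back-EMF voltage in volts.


V_emf = Ke * omega = 0.17*392.7 = 66.7590

66.7590 V


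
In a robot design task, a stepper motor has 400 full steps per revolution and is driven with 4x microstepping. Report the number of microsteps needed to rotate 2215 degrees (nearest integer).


step_size = 360/(400*4) = 360/1600 = 0.225000 deg
n = 2215/(360/1600) = 2215*1600/360 = 9844.4444 -> 9844

9844 steps


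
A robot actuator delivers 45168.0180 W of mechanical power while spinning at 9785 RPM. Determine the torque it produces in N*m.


omega = 9785 * 2*pi/60 = 1024.682804 rad/s
tau = P / omega = 45168.0180 / 1024.682804 = 44.0800

44.0800 N*m


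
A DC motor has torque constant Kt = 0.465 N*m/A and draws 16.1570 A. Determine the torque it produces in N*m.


tau = Kt * I = 0.465*16.1570 = 7.5130

7.5130 N*m


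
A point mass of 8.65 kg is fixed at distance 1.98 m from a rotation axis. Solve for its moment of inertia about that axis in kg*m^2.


I = m*r^2 = 8.65*1.98^2 = 33.9115

33.9115 kg*m^2


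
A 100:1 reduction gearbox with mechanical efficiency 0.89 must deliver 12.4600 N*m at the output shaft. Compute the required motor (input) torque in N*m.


tau_in = tau_out / (N * eta) = 12.4600 / (100 * 0.89) = 0.1400

0.1400 N*m


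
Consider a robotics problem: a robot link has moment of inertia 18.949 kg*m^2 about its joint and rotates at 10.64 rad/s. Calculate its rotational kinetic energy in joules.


KE = (1/2)*I*omega^2 = 0.5*18.949*10.64^2 = 1072.6044

1072.6044 J


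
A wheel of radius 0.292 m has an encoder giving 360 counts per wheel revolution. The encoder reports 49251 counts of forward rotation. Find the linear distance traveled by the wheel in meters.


revs = 49251/360 = 136.808333
d = revs * 2*pi*r = 136.808333 * 2*pi*0.292 = 251.0009

251.0009 m


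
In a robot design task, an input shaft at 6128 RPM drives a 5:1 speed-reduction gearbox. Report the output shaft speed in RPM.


omega_out = omega_in / N = 6128 / 5 = 1225.6000

1225.6000 RPM


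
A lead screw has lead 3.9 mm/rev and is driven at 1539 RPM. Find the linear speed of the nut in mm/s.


v = lead * (RPM/60) = 3.9*1539/60 = 100.0350

100.0350 mm/s


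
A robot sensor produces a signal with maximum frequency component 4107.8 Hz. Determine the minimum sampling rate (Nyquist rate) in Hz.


f_s,min = 2*f_max = 2*4107.8 = 8215.6000

8215.6000 Hz


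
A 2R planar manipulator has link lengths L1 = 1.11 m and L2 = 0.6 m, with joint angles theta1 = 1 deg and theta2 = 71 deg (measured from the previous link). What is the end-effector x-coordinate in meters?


x = L1*cos(th1) + L2*cos(th1+th2) = 1.11*cos(1 deg) + 0.6*cos(72 deg) = 1.2952

1.2952 m


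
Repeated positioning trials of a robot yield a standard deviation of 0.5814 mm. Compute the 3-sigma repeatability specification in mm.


repeatability = 3*sigma = 3*0.5814 = 1.7442

1.7442 mm


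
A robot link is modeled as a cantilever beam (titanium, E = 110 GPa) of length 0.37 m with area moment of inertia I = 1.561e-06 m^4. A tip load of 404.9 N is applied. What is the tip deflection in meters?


delta = F*L^3/(3*E*I) = 404.9*0.37^3/(3*1.100e+11*1.561e-06)
      = 20.5093997/515130 = 3.9814e-05

3.9814e-05 m


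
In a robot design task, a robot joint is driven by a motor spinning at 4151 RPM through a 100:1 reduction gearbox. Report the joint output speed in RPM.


omega_joint = omega_motor / N = 4151 / 100 = 41.5100

41.5100 RPM


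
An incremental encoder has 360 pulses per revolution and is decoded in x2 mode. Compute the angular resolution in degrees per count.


resolution = 360 / (PPR * 2) = 360 / 720 = 0.5000

0.5000 degrees


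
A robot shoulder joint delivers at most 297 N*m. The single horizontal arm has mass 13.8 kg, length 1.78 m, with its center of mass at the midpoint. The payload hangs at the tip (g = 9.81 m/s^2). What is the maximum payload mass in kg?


tau_arm = m_arm*g*(L/2) = 13.8*9.81*1.78/2 = 120.4864 N*m
tau_payload = tau_max - tau_arm = 297 - 120.4864 = 176.5136
m_payload = tau_payload / (g*L) = 176.5136 / (9.81*1.78) = 10.1086

10.1086 kg


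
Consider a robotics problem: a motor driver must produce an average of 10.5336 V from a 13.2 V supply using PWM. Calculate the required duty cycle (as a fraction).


D = V_avg/V_supply = 10.5336/13.2 = 0.7980

0.7980


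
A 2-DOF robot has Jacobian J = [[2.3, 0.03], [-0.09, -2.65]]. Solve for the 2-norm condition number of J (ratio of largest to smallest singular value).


JJ^T eigenvalues: trace(JJ^T) = 12.3215, det(JJ^T) = det(J)^2 = 37.11611929
s_max^2 = (12.3215 + sqrt(3.35488509))/2 = 7.07656727
s_min^2 = (12.3215 - sqrt(3.35488509))/2 = 5.24493273
kappa = s_max/s_min = sqrt(7.07656727/5.24493273) = 1.1616

1.1616


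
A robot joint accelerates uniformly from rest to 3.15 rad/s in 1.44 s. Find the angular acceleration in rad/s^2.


alpha = delta_omega / t = 3.15 / 1.44 = 2.1875

2.1875 rad/s^2


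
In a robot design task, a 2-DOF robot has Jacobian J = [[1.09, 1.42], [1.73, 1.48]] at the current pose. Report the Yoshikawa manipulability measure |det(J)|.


det(J) = 1.09*1.48 - (1.42)*(1.73) = -0.8434
|det(J)| = 0.8434

0.8434


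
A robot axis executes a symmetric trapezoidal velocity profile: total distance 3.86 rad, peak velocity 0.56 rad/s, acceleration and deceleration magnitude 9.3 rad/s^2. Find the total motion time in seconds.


t_acc = v/a = 0.56/9.3 = 0.060215 s
d_acc = v^2/(2a) = 0.016860 rad (each ramp)
d_cruise = 3.86 - 2*0.016860 = 3.826280 rad
t_cruise = 3.826280/0.56 = 6.832643 s
t_total = 2*0.060215 + 6.832643 = 6.9531

6.9531 s


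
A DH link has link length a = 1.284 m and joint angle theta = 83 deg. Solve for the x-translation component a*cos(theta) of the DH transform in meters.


a*cos(theta) = 1.284*cos(83 deg) = 0.1565

0.1565 m


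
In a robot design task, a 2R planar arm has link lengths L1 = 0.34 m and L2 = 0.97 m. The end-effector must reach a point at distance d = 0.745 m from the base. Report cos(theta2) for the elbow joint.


cos(th2) = (d^2 - L1^2 - L2^2)/(2*L1*L2) = (0.745^2 - 0.34^2 - 0.97^2)/(2*0.34*0.97) = -0.7603

-0.7603


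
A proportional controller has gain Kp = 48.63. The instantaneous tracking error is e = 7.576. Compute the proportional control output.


u_P = Kp * e = 48.63 * 7.576 = 368.4209

368.4209


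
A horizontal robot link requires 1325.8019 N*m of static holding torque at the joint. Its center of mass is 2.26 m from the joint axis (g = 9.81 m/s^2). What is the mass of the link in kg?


m = tau / (g*L) = 1325.8019 / (9.81 * 2.26) = 59.8000

59.8000 kg


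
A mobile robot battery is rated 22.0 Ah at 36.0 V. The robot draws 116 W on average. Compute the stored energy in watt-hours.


E = capacity * V = 22.0*36.0 = 792.0000

792.0000 Wh


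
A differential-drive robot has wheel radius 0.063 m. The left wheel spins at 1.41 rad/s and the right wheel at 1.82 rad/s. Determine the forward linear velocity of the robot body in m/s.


v = r*(wR + wL)/2 = 0.063*(1.82 + 1.41)/2 = 0.1017

0.1017 m/s


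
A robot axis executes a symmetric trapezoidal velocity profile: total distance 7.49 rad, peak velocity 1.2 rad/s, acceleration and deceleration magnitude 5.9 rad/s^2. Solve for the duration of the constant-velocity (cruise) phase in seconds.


t_acc = v/a = 0.203390 s, d_acc = v^2/(2a) = 0.122034 rad each
d_cruise = 7.49 - 2*0.122034 = 7.245932 rad
t_cruise = d_cruise/v = 7.245932/1.2 = 6.0383

6.0383 s


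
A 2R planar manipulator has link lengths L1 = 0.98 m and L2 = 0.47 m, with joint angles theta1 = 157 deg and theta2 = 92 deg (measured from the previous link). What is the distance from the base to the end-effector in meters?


x = L1*cos(th1) + L2*cos(th1+th2) = -1.070528
y = L1*sin(th1) + L2*sin(th1+th2) = -0.055866
d = sqrt(x^2 + y^2) = sqrt(1.146030 + 0.003121) = 1.0720

1.0720 m


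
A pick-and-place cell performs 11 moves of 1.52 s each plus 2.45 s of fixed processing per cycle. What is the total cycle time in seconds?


T = 11*1.52 + 2.45 = 19.1700

19.1700 s


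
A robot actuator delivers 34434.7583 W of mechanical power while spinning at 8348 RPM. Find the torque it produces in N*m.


omega = 8348 * 2*pi/60 = 874.200516 rad/s
tau = P / omega = 34434.7583 / 874.200516 = 39.3900

39.3900 N*m


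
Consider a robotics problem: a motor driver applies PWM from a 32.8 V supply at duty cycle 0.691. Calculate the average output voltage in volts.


V_avg = V_supply * D = 32.8*0.691 = 22.6648

22.6648 V


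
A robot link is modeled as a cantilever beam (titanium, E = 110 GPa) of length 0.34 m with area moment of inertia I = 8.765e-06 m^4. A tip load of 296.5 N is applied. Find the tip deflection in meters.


delta = F*L^3/(3*E*I) = 296.5*0.34^3/(3*1.100e+11*8.765e-06)
      = 11.653636/2892450 = 4.0290e-06

4.0290e-06 m


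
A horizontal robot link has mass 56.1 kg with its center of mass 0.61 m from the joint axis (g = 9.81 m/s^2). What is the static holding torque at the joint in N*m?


tau = m*g*L = 56.1 * 9.81 * 0.61 = 335.7080

335.7080 N*m


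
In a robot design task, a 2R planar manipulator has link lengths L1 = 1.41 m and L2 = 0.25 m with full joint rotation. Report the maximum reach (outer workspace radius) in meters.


r_max = L1 + L2 = 1.41 + 0.25 = 1.6600

1.6600 m


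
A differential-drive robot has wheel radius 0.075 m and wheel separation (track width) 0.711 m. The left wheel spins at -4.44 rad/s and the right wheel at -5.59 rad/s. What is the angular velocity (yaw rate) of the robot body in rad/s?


omega = r*(wR - wL)/L = 0.075*(-5.59 - (-4.44))/0.711 = -0.1213

-0.1213 rad/s


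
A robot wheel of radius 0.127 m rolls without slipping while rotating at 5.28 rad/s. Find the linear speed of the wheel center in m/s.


v = omega * r = 5.28 * 0.127 = 0.6706

0.6706 m/s


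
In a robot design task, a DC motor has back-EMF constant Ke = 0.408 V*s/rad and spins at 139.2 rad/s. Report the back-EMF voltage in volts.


V_emf = Ke * omega = 0.408*139.2 = 56.7936

56.7936 V


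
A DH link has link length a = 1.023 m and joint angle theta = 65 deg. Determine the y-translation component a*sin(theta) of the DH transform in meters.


a*sin(theta) = 1.023*sin(65 deg) = 0.9272

0.9272 m


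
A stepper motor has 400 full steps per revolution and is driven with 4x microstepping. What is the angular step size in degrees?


step = 360/(400*4) = 360/1600 = 0.2250

0.2250 degrees


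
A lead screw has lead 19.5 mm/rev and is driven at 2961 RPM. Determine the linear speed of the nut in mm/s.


v = lead * (RPM/60) = 19.5*2961/60 = 962.3250

962.3250 mm/s


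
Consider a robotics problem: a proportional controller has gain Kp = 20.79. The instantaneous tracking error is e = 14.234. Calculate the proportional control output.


u_P = Kp * e = 20.79 * 14.234 = 295.9249

295.9249


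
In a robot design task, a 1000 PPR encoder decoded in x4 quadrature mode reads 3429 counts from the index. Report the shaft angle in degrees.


angle = counts * 360 / (PPR*4) = 3429 * 360 / 4000 = 308.6100

308.6100 degrees


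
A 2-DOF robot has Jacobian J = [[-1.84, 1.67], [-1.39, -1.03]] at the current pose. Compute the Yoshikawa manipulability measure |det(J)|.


det(J) = -1.84*-1.03 - (1.67)*(-1.39) = 4.2165
|det(J)| = 4.2165

4.2165


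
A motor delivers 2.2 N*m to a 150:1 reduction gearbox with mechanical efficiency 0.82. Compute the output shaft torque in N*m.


tau_out = tau_in * N * eta = 2.2 * 150 * 0.82 = 270.6000

270.6000 N*m


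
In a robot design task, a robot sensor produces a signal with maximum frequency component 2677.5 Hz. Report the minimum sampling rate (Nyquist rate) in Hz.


f_s,min = 2*f_max = 2*2677.5 = 5355.0000

5355.0000 Hz


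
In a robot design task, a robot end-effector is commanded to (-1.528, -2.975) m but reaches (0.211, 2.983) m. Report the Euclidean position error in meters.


dx = 0.211 - (-1.528) = 1.7390, dy = 2.983 - (-2.975) = 5.9580
err = sqrt(3.024121 + 35.497764) = 6.2066

6.2066 m


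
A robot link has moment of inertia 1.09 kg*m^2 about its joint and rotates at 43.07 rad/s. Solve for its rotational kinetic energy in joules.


KE = (1/2)*I*omega^2 = 0.5*1.09*43.07^2 = 1010.9886

1010.9886 J


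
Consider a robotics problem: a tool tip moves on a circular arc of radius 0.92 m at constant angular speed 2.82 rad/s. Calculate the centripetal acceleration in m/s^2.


a_c = omega^2 * r = 2.82^2 * 0.92 = 7.3162

7.3162 m/s^2


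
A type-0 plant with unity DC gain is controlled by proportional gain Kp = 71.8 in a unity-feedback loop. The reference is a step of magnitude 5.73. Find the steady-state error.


e_ss = R/(1 + Kp) = 5.73/(1 + 71.8) = 5.73/72.8000 = 0.0787

0.0787


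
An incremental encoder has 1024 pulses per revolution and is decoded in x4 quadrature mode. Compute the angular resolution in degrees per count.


resolution = 360 / (PPR * 4) = 360 / 4096 = 0.0879

0.0879 degrees


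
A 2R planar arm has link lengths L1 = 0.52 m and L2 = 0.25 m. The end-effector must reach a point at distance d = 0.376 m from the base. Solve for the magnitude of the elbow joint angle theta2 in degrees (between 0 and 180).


cos(th2) = (d^2 - L1^2 - L2^2)/(2*L1*L2) = (0.376^2 - 0.52^2 - 0.25^2)/(2*0.52*0.25) = -0.73663077
th2 = acos(-0.73663077) = 137.4452 deg

137.4452 degrees


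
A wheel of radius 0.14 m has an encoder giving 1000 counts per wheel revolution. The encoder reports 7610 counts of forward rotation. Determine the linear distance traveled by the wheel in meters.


revs = 7610/1000 = 7.610000
d = revs * 2*pi*r = 7.610000 * 2*pi*0.14 = 6.6941

6.6941 m


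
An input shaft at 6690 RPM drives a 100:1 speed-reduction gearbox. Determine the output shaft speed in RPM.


omega_out = omega_in / N = 6690 / 100 = 66.9000

66.9000 RPM


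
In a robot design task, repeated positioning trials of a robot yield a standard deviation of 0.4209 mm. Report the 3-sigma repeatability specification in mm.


repeatability = 3*sigma = 3*0.4209 = 1.2627

1.2627 mm


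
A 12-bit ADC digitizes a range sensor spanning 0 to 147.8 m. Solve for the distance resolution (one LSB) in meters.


res = range / 2^n = 147.8/2^12 = 147.8/4096 = 0.0361

0.0361 m


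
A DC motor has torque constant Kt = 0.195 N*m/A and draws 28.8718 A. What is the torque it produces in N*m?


tau = Kt * I = 0.195*28.8718 = 5.6300

5.6300 N*m


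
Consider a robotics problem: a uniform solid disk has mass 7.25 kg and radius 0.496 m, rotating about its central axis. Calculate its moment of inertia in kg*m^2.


I = (1/2)*m*R^2 = 0.5*7.25*0.496^2 = 0.8918

0.8918 kg*m^2


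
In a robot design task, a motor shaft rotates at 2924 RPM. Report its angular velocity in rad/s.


omega = 2924 * 2*pi/60 = 306.2006

306.2006 rad/s


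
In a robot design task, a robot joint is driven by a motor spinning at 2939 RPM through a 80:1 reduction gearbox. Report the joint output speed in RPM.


omega_joint = omega_motor / N = 2939 / 80 = 36.7375

36.7375 RPM


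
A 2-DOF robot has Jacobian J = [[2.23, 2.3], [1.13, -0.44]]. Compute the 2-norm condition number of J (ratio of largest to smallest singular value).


JJ^T eigenvalues: trace(JJ^T) = 11.7334, det(JJ^T) = det(J)^2 = 12.81783204
s_max^2 = (11.7334 + sqrt(86.40134740))/2 = 10.51431625
s_min^2 = (11.7334 - sqrt(86.40134740))/2 = 1.21908375
kappa = s_max/s_min = sqrt(10.51431625/1.21908375) = 2.9368

2.9368


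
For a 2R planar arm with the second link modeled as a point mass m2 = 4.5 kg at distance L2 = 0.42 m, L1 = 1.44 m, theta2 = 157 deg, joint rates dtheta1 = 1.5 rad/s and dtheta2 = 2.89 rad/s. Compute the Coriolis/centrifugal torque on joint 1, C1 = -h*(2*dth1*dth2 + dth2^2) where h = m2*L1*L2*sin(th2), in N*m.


h = m2*L1*L2*sin(th2) = 4.5*1.44*0.42*sin(157 deg) = 1.063414
C1 = -h*(2*1.5*2.89 + 2.89^2) = -1.063414*17.0221 = -18.1015

-18.1015 N*m


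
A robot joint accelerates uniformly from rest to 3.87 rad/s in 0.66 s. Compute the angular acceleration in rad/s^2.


alpha = delta_omega / t = 3.87 / 0.66 = 5.8636

5.8636 rad/s^2


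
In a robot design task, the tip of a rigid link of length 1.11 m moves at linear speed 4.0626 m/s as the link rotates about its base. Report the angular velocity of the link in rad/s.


omega = v / L = 4.0626 / 1.11 = 3.6600

3.6600 rad/s


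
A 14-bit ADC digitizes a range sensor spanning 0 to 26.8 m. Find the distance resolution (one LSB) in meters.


res = range / 2^n = 26.8/2^14 = 26.8/16384 = 0.0016

0.0016 m


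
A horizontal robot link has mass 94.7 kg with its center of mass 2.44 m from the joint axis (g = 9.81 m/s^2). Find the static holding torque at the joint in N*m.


tau = m*g*L = 94.7 * 9.81 * 2.44 = 2266.7771

2266.7771 N*m


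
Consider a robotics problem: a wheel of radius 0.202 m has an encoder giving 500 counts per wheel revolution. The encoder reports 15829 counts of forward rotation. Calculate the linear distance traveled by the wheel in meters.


revs = 15829/500 = 31.658000
d = revs * 2*pi*r = 31.658000 * 2*pi*0.202 = 40.1804

40.1804 m


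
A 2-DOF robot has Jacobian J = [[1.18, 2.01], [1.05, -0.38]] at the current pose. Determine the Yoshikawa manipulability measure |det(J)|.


det(J) = 1.18*-0.38 - (2.01)*(1.05) = -2.5589
|det(J)| = 2.5589

2.5589


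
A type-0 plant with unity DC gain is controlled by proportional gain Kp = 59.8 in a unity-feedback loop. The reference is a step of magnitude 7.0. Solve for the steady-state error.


e_ss = R/(1 + Kp) = 7.0/(1 + 59.8) = 7.0/60.8000 = 0.1151

0.1151


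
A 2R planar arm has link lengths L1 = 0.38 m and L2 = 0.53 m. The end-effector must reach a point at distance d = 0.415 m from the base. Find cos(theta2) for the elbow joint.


cos(th2) = (d^2 - L1^2 - L2^2)/(2*L1*L2) = (0.415^2 - 0.38^2 - 0.53^2)/(2*0.38*0.53) = -0.6283

-0.6283


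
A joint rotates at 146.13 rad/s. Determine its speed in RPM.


RPM = 146.13 * 60/(2*pi) = 1395.4387

1395.4387 RPM


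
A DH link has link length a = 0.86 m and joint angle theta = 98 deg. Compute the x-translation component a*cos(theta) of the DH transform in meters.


a*cos(theta) = 0.86*cos(98 deg) = -0.1197

-0.1197 m


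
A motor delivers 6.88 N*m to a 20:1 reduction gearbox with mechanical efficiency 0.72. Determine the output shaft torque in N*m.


tau_out = tau_in * N * eta = 6.88 * 20 * 0.72 = 99.0720

99.0720 N*m


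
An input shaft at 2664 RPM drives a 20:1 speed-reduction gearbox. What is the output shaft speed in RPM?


omega_out = omega_in / N = 2664 / 20 = 133.2000

133.2000 RPM


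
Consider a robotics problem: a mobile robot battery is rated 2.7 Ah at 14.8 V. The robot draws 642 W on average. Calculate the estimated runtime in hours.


E = 2.7*14.8 = 39.9600 Wh
t = E/P = 39.9600/642 = 0.0622

0.0622 hours


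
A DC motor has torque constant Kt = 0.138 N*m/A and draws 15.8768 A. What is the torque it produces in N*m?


tau = Kt * I = 0.138*15.8768 = 2.1910

2.1910 N*m


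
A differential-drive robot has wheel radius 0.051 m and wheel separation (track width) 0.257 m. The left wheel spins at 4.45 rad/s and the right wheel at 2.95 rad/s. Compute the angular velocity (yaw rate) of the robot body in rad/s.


omega = r*(wR - wL)/L = 0.051*(2.95 - (4.45))/0.257 = -0.2977

-0.2977 rad/s


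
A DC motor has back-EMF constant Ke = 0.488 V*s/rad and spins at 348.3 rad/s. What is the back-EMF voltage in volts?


V_emf = Ke * omega = 0.488*348.3 = 169.9704

169.9704 V


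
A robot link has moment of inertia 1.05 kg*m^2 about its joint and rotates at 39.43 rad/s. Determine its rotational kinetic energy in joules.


KE = (1/2)*I*omega^2 = 0.5*1.05*39.43^2 = 816.2306

816.2306 J


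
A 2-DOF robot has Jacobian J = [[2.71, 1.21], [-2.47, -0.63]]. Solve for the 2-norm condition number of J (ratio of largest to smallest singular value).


JJ^T eigenvalues: trace(JJ^T) = 15.3060, det(JJ^T) = det(J)^2 = 1.64198596
s_max^2 = (15.3060 + sqrt(227.70569216))/2 = 15.19796011
s_min^2 = (15.3060 - sqrt(227.70569216))/2 = 0.10803989
kappa = s_max/s_min = sqrt(15.19796011/0.10803989) = 11.8604

11.8604


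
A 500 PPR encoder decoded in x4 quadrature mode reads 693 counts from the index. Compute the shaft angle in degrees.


angle = counts * 360 / (PPR*4) = 693 * 360 / 2000 = 124.7400

124.7400 degrees


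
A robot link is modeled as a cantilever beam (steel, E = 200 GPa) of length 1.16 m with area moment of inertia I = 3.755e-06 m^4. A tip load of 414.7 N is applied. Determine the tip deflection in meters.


delta = F*L^3/(3*E*I) = 414.7*1.16^3/(3*2.000e+11*3.755e-06)
      = 647.3035712/2253000 = 2.8731e-04

2.8731e-04 m


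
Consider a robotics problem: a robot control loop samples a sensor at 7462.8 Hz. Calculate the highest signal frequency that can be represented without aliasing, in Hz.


f_max = f_s/2 = 7462.8/2 = 3731.4000

3731.4000 Hz


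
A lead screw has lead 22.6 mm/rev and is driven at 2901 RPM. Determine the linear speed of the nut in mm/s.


v = lead * (RPM/60) = 22.6*2901/60 = 1092.7100

1092.7100 mm/s


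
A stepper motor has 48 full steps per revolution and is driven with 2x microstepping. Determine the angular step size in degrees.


step = 360/(48*2) = 360/96 = 3.7500

3.7500 degrees


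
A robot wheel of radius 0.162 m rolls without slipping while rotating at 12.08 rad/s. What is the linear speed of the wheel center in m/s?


v = omega * r = 12.08 * 0.162 = 1.9570

1.9570 m/s


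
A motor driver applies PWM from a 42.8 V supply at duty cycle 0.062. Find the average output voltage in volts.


V_avg = V_supply * D = 42.8*0.062 = 2.6536

2.6536 V
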